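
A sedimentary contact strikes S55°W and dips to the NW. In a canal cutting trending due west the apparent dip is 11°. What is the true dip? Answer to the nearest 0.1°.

18.7°

β = acute angle between strike S55°W and section due west = 35°.
tan(true dip) = tan 11° / sin 35° = 0.3389
δ = arctan(0.3389) = 18.72°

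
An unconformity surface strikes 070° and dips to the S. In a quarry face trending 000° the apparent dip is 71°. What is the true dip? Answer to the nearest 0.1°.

72.1°

The section is 70° from the strike.
tan δ = tan α / sin β = tan 71° / sin 70° = 2.9042 / 0.9397 = 3.0906
δ = arctan(3.0906) = 72.07°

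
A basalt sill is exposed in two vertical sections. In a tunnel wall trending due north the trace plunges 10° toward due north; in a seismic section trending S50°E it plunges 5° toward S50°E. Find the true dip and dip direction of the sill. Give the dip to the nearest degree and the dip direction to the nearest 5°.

true dip 18°, dip direction 055°

Represent each trace as a vector plunging at its apparent dip toward its trend (east-north-up frame): v₁ = (0.000, 0.985, -0.174), v₂ = (0.763, -0.640, -0.087).
The plane normal is n = v₁ × v₂ ∝ (0.197, 0.133, 0.752).
True dip = arccos(n_z / |n|) = arccos(0.9535) = 17.5°.
Dip direction = azimuth of (n_x, n_y) = atan2(0.197, 0.133) = 56°.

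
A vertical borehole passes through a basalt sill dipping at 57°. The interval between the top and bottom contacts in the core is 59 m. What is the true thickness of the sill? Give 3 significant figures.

True thickness t = h · cos(dip) = 59 × cos 57°
t = 59 × 0.5446 = 32.134 m

32.1 m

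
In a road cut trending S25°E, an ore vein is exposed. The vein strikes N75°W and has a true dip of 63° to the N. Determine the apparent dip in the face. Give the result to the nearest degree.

56°

Angle between strike (N75°W) and section (S25°E): β = 50°.
tan α = tan 63° × sin 50° = 1.9626 × 0.7660 = 1.5034
α = arctan(1.5034) = 56.37°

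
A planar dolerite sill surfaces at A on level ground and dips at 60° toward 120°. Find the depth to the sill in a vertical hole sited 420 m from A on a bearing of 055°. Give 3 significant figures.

The hole lies 65° from the dip direction, so the down-dip offset is 420 × cos 65° = 177.50 m.
Depth = down-dip offset × tan(dip) = 177.50 × tan 60° = 177.50 × 1.7321
Depth = 307.44 m

307 m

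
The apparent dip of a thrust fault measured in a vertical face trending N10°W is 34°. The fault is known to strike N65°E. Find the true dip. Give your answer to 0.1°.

β = acute angle between strike N65°E and section N10°W = 75°.
tan(true dip) = tan 34° / sin 75° = 0.6983
true dip = arctan 0.6983 = 34.93°

34.9°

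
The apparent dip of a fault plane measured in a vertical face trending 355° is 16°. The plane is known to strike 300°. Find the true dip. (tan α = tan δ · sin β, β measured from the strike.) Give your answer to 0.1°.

The section is 55° from the strike.
tan δ = tan α / sin β = tan 16° / sin 55° = 0.2867 / 0.8192 = 0.3501
true dip = arctan 0.3501 = 19.29°

19.3°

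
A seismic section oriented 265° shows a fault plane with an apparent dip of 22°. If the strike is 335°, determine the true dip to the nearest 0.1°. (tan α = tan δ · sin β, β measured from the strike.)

β = acute angle between strike 335° and section 265° = 70°.
tan(true dip) = tan 22° / sin 70° = 0.4300
true dip = arctan 0.4300 = 23.27°

23.3°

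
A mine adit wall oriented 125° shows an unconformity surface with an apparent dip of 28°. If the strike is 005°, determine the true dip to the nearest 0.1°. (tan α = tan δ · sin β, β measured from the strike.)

31.5°

β = acute angle between strike 005° and section 125° = 60°.
tan δ = tan α / sin β = tan 28° / sin 60° = 0.5317 / 0.8660 = 0.6140
true dip = arctan 0.6140 = 31.55°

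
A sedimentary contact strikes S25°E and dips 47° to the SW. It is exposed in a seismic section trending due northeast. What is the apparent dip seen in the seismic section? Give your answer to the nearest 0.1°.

45.2°

The section lies 70° from the strike.
tan α = tan 47° × sin 70° = 1.0724 × 0.9397 = 1.0077
α = arctan(1.0077) = 45.22°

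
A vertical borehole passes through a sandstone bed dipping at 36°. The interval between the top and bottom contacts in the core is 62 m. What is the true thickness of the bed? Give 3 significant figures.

True thickness t = h · cos(dip) = 62 × cos 36°
t = 62 × 0.8090 = 50.159 m

50.2 m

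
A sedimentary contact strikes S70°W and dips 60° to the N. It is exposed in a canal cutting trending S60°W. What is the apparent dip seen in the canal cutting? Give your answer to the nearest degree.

The strike is S70°W and the section trends S60°W; the acute angle between them is β = 10°.
tan(apparent dip) = tan 60° · sin 10° = 0.3008
apparent dip = arctan 0.3008 = 16.74°

17°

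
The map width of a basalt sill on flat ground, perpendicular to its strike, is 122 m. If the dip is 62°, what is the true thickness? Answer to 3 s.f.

True thickness t = w · sin(dip) = 122 × sin 62°
t = 122 × 0.8829 = 107.720 m

108 m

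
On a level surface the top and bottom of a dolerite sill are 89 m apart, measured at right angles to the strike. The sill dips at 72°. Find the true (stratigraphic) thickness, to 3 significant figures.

True thickness t = w · sin(dip) = 89 × sin 72°
t = 89 × 0.9511 = 84.644 m

84.6 m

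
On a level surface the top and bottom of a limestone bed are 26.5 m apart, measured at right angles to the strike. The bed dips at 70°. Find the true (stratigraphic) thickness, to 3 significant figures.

True thickness t = w · sin(dip) = 26.5 × sin 70°
t = 26.5 × 0.9397 = 24.902 m

24.9 m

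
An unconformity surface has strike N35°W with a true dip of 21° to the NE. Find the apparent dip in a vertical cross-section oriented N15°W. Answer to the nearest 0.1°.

The section lies 20° from the strike.
tan α = tan 21° × sin 20° = 0.3839 × 0.3420 = 0.1313
α = arctan(0.1313) = 7.48°

7.5°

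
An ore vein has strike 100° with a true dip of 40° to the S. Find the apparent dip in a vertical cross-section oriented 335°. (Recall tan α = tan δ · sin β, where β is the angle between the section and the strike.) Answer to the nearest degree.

35°

Angle between strike (100°) and section (335°): β = 55°.
tan(apparent dip) = tan 40° · sin 55° = 0.6874
apparent dip = arctan 0.6874 = 34.50°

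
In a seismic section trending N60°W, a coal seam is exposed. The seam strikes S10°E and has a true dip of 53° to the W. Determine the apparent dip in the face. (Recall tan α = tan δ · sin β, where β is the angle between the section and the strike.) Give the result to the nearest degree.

45°

Angle between strike (S10°E) and section (N60°W): β = 50°.
tan(apparent dip) = tan 53° · sin 50° = 1.0166
α = arctan(1.0166) = 45.47°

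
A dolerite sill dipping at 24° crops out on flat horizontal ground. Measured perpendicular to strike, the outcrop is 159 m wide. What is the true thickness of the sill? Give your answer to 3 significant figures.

64.7 m

True thickness t = w · sin(dip) = 159 × sin 24°
t = 159 × 0.4067 = 64.671 m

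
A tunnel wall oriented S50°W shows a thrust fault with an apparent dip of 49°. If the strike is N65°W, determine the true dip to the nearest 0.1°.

51.8°

β = acute angle between strike N65°W and section S50°W = 65°.
tan δ = tan α / sin β = tan 49° / sin 65° = 1.1504 / 0.9063 = 1.2693
δ = arctan(1.2693) = 51.77°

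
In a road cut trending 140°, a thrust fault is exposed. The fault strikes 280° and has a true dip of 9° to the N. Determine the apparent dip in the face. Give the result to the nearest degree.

The section lies 40° from the strike.
tan(apparent dip) = tan 9° · sin 40° = 0.1018
α = arctan(0.1018) = 5.81°

6°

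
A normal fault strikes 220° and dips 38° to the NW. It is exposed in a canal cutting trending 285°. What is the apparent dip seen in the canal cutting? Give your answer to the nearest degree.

35°

The section lies 65° from the strike.
tan α = tan 38° × sin 65° = 0.7813 × 0.9063 = 0.7081
apparent dip = arctan 0.7081 = 35.30°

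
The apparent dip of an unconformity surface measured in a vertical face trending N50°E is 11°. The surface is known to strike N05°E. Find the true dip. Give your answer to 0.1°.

15.4°

The section is 45° from the strike.
tan δ = tan α / sin β = tan 11° / sin 45° = 0.1944 / 0.7071 = 0.2749
δ = arctan(0.2749) = 15.37°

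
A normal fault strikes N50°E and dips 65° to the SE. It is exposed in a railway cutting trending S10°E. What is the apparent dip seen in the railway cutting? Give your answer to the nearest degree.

62°

The section lies 60° from the strike.
tan α = tan 65° × sin 60° = 2.1445 × 0.8660 = 1.8572
apparent dip = arctan 1.8572 = 61.70°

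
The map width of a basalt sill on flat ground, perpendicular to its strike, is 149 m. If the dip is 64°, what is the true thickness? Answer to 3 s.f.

True thickness t = w · sin(dip) = 149 × sin 64°
t = 149 × 0.8988 = 133.920 m

134 m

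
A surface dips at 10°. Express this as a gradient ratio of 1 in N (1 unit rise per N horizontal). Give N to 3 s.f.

1 : N means tan θ = 1/N, so N = 1/tan 10° = 1/0.1763

1 in 5.67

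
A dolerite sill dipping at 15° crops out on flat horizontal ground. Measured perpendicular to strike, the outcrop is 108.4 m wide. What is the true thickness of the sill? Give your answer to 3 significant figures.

28.1 m

True thickness t = w · sin(dip) = 108.4 × sin 15°
t = 108.4 × 0.2588 = 28.056 m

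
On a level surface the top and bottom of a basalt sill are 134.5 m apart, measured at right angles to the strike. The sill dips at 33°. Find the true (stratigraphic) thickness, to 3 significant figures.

73.3 m

True thickness t = w · sin(dip) = 134.5 × sin 33°
t = 134.5 × 0.5446 = 73.254 m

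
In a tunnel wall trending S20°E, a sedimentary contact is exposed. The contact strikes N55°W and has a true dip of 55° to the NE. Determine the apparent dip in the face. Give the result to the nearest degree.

39°

The section lies 35° from the strike.
tan α = tan 55° × sin 35° = 1.4281 × 0.5736 = 0.8192
apparent dip = arctan 0.8192 = 39.32°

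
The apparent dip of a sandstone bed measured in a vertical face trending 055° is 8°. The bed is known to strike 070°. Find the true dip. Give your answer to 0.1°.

28.5°

The section is 15° from the strike.
tan(true dip) = tan 8° / sin 15° = 0.5430
true dip = arctan 0.5430 = 28.50°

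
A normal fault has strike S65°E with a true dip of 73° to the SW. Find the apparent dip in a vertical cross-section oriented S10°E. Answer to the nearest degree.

70°

The section lies 55° from the strike.
tan(apparent dip) = tan 73° · sin 55° = 2.6793
apparent dip = arctan 2.6793 = 69.53°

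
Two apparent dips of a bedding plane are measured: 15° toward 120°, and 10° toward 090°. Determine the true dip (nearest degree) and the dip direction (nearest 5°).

true dip 16°, dip direction 145°

Each apparent-dip line lies in the plane. As unit vectors (x east, y north, z up), v₁ plunges 15°→120° and v₂ plunges 10°→090°.
n = v₁ × v₂ = (0.084, -0.110, 0.476) (taken with n_z > 0).
True dip = arccos(n_z / |n|) = arccos(0.9604) = 16.2°.
Dip direction = azimuth of (n_x, n_y) = atan2(0.084, -0.110) = 143°.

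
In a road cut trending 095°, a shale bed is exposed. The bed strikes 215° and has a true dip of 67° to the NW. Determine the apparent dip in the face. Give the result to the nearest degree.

64°

The section lies 60° from the strike.
tan(apparent dip) = tan 67° · sin 60° = 2.0402
apparent dip = arctan 2.0402 = 63.89°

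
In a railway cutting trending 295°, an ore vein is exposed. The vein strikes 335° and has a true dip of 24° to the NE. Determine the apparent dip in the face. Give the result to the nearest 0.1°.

Angle between strike (335°) and section (295°): β = 40°.
tan(apparent dip) = tan 24° · sin 40° = 0.2862
α = arctan(0.2862) = 15.97°

16.0°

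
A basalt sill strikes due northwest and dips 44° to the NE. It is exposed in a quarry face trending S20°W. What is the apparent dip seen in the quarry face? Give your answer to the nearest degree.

41°

Angle between strike (due northwest) and section (S20°W): β = 65°.
tan α = tan 44° × sin 65° = 0.9657 × 0.9063 = 0.8752
apparent dip = arctan 0.8752 = 41.19°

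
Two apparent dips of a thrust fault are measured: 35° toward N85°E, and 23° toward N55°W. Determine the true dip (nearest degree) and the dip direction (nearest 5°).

Represent each trace as a vector plunging at its apparent dip toward its trend (east-north-up frame): v₁ = (0.816, 0.071, -0.574), v₂ = (-0.754, 0.528, -0.391).
Cross product v₁ × v₂ gives the pole to the plane: n ∝ (0.275, 0.751, 0.485).
tan δ = √(n_x²+n_y²)/n_z = 0.800/0.485, so δ = 58.8°.
Dip direction = atan2(0.275, 0.751) = 20° (azimuth of n's horizontal projection).

true dip 59°, dip direction 020°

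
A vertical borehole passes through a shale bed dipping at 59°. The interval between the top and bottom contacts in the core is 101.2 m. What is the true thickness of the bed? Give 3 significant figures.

True thickness t = h · cos(dip) = 101.2 × cos 59°
t = 101.2 × 0.5150 = 52.122 m

52.1 m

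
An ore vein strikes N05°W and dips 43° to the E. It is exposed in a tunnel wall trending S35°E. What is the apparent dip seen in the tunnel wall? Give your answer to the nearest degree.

The strike is N05°W and the section trends S35°E; the acute angle between them is β = 30°.
tan α = tan 43° × sin 30° = 0.9325 × 0.5000 = 0.4663
α = arctan(0.4663) = 25.00°

25°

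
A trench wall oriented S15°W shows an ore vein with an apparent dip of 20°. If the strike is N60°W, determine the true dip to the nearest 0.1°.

20.6°

The section is 75° from the strike.
tan(true dip) = tan 20° / sin 75° = 0.3768
true dip = arctan 0.3768 = 20.65°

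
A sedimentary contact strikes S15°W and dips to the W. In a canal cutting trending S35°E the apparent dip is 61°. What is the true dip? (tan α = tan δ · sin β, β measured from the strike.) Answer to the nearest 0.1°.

67.0°

β = acute angle between strike S15°W and section S35°E = 50°.
tan(true dip) = tan 61° / sin 50° = 2.3550
true dip = arctan 2.3550 = 66.99°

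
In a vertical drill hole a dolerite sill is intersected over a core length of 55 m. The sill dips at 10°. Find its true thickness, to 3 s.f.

54.2 m

True thickness t = h · cos(dip) = 55 × cos 10°
t = 55 × 0.9848 = 54.164 m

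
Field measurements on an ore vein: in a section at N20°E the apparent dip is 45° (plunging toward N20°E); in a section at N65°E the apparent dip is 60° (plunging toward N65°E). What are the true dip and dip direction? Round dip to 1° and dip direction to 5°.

Each apparent-dip line lies in the plane. As unit vectors (x east, y north, z up), v₁ plunges 45°→N20°E and v₂ plunges 60°→N65°E.
n = v₁ × v₂ = (0.426, 0.111, 0.250) (taken with n_z > 0).
True dip = arccos(n_z / |n|) = arccos(0.4938) = 60.4°.
The horizontal component of n points toward azimuth atan2(n_x, n_y) = 75°, the dip direction.

true dip 60°, dip direction 075°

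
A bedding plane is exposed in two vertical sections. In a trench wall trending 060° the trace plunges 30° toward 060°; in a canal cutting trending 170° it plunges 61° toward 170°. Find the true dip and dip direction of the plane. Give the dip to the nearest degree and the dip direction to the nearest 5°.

true dip 66°, dip direction 135°

The two traces are lines in the plane: v₁ = (sin 60°·cos 30°, cos 60°·cos 30°, −sin 30°), v₂ = (sin 170°·cos 61°, cos 170°·cos 61°, −sin 61°).
The plane normal is n = v₁ × v₂ ∝ (0.617, -0.614, 0.395).
tan δ = √(n_x²+n_y²)/n_z = 0.871/0.395, so δ = 65.6°.
Dip direction = azimuth of (n_x, n_y) = atan2(0.617, -0.614) = 135°.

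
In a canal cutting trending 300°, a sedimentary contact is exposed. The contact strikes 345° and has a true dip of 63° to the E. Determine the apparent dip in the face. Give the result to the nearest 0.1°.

The strike is 345° and the section trends 300°; the acute angle between them is β = 45°.
tan(apparent dip) = tan 63° · sin 45° = 1.3878
apparent dip = arctan 1.3878 = 54.22°

54.2°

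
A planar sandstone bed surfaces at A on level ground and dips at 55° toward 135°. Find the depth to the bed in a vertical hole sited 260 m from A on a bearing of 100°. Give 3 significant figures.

304 m

The hole lies 35° from the dip direction, so the down-dip offset is 260 × cos 35° = 212.98 m.
Depth = down-dip offset × tan(dip) = 212.98 × tan 55° = 212.98 × 1.4281
Depth = 304.17 m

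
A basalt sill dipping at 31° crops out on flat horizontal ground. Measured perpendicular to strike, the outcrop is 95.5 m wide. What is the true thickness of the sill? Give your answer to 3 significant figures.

49.2 m

True thickness t = w · sin(dip) = 95.5 × sin 31°
t = 95.5 × 0.5150 = 49.186 m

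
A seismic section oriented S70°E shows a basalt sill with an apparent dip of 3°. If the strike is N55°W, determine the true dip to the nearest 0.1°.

The section is 15° from the strike.
tan(true dip) = tan 3° / sin 15° = 0.2025
true dip = arctan 0.2025 = 11.45°

11.4°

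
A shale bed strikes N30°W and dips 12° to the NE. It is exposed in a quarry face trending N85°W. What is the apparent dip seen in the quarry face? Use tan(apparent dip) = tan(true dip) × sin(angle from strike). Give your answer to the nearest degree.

Angle between strike (N30°W) and section (N85°W): β = 55°.
tan α = tan 12° × sin 55° = 0.2126 × 0.8192 = 0.1741
apparent dip = arctan 0.1741 = 9.88°

10°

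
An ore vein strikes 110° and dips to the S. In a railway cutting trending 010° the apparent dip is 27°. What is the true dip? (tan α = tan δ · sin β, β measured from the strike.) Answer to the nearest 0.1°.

β = acute angle between strike 110° and section 010° = 80°.
tan δ = tan α / sin β = tan 27° / sin 80° = 0.5095 / 0.9848 = 0.5174
true dip = arctan 0.5174 = 27.36°

27.4°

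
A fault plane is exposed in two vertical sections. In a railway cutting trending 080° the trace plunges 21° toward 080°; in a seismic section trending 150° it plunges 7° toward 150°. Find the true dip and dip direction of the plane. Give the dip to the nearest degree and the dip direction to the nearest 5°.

true dip 21°, dip direction 080°

Each apparent-dip line lies in the plane. As unit vectors (x east, y north, z up), v₁ plunges 21°→080° and v₂ plunges 7°→150°.
n = v₁ × v₂ = (0.328, 0.066, 0.871) (taken with n_z > 0).
tan δ = √(n_x²+n_y²)/n_z = 0.334/0.871, so δ = 21.0°.
The horizontal component of n points toward azimuth atan2(n_x, n_y) = 79°, the dip direction.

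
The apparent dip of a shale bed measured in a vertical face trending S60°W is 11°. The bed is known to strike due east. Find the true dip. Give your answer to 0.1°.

21.2°

The section is 30° from the strike.
tan δ = tan α / sin β = tan 11° / sin 30° = 0.1944 / 0.5000 = 0.3888
δ = arctan(0.3888) = 21.24°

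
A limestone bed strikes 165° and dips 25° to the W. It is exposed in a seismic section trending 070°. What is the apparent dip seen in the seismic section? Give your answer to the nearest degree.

25°

Angle between strike (165°) and section (070°): β = 85°.
tan α = tan 25° × sin 85° = 0.4663 × 0.9962 = 0.4645
apparent dip = arctan 0.4645 = 24.92°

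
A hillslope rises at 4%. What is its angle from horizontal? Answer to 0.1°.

tan θ = 4/100 = 0.0400
θ = arctan(0.0400) = 2.29°

2.3°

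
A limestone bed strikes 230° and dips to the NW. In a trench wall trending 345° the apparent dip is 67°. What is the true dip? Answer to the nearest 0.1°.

69.0°

β = acute angle between strike 230° and section 345° = 65°.
tan δ = tan α / sin β = tan 67° / sin 65° = 2.3559 / 0.9063 = 2.5994
true dip = arctan 2.5994 = 68.96°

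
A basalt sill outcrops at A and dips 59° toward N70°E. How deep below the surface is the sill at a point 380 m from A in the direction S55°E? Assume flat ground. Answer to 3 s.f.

363 m

The hole lies 55° from the dip direction, so the down-dip offset is 380 × cos 55° = 217.96 m.
Depth = down-dip offset × tan(dip) = 217.96 × tan 59° = 217.96 × 1.6643
Depth = 362.74 m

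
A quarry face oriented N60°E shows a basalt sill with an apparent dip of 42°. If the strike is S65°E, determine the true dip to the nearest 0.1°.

β = acute angle between strike S65°E and section N60°E = 55°.
tan δ = tan α / sin β = tan 42° / sin 55° = 0.9004 / 0.8192 = 1.0992
true dip = arctan 1.0992 = 47.71°

47.7°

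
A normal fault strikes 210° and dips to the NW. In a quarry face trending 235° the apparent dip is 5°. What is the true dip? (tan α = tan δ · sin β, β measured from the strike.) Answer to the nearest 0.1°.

β = acute angle between strike 210° and section 235° = 25°.
tan(true dip) = tan 5° / sin 25° = 0.2070
true dip = arctan 0.2070 = 11.70°

11.7°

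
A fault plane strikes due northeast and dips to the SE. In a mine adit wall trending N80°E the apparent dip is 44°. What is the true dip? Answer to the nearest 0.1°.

β = acute angle between strike due northeast and section N80°E = 35°.
tan δ = tan α / sin β = tan 44° / sin 35° = 0.9657 / 0.5736 = 1.6836
true dip = arctan 1.6836 = 59.29°

59.3°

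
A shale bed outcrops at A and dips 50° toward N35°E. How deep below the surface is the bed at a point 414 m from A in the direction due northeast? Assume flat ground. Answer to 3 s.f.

The hole lies 10° from the dip direction, so the down-dip offset is 414 × cos 10° = 407.71 m.
Depth = down-dip offset × tan(dip) = 407.71 × tan 50° = 407.71 × 1.1918
Depth = 485.89 m

486 m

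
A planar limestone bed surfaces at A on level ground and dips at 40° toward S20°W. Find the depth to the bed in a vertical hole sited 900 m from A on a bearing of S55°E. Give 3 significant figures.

The hole lies 75° from the dip direction, so the down-dip offset is 900 × cos 75° = 232.94 m.
Depth = down-dip offset × tan(dip) = 232.94 × tan 40° = 232.94 × 0.8391
Depth = 195.46 m

195 m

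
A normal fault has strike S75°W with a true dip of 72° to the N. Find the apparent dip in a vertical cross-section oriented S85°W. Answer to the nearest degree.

Angle between strike (S75°W) and section (S85°W): β = 10°.
tan α = tan 72° × sin 10° = 3.0777 × 0.1736 = 0.5344
α = arctan(0.5344) = 28.12°

28°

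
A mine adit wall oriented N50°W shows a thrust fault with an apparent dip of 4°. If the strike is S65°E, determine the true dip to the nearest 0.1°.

15.1°

β = acute angle between strike S65°E and section N50°W = 15°.
tan δ = tan α / sin β = tan 4° / sin 15° = 0.0699 / 0.2588 = 0.2702
δ = arctan(0.2702) = 15.12°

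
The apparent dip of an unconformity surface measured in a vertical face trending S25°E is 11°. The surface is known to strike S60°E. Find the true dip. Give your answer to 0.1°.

18.7°

β = acute angle between strike S60°E and section S25°E = 35°.
tan(true dip) = tan 11° / sin 35° = 0.3389
δ = arctan(0.3389) = 18.72°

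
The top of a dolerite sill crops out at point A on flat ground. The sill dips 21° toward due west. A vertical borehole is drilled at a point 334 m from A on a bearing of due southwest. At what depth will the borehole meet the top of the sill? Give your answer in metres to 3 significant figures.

90.7 m

The hole lies 45° from the dip direction, so the down-dip offset is 334 × cos 45° = 236.17 m.
Depth = down-dip offset × tan(dip) = 236.17 × tan 21° = 236.17 × 0.3839
Depth = 90.66 m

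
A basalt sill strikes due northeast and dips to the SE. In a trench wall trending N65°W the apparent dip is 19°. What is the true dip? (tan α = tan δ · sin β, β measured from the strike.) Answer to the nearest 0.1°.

20.1°

β = acute angle between strike due northeast and section N65°W = 70°.
tan δ = tan α / sin β = tan 19° / sin 70° = 0.3443 / 0.9397 = 0.3664
true dip = arctan 0.3664 = 20.12°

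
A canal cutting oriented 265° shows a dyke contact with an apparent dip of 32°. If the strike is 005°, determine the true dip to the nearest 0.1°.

β = acute angle between strike 005° and section 265° = 80°.
tan(true dip) = tan 32° / sin 80° = 0.6345
true dip = arctan 0.6345 = 32.40°

32.4°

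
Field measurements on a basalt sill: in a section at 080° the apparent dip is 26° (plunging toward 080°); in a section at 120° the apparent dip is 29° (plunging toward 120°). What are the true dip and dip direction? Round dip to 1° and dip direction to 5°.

Represent each trace as a vector plunging at its apparent dip toward its trend (east-north-up frame): v₁ = (0.885, 0.156, -0.438), v₂ = (0.757, -0.437, -0.485).
n = v₁ × v₂ = (0.267, -0.097, 0.505) (taken with n_z > 0).
Dip δ = arctan(|n_h|/n_z) = arctan(0.284/0.505) = 29.4°.
The horizontal component of n points toward azimuth atan2(n_x, n_y) = 110°, the dip direction.

true dip 29°, dip direction 110°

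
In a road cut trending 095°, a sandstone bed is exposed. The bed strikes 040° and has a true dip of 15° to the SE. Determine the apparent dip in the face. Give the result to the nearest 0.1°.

The strike is 040° and the section trends 095°; the acute angle between them is β = 55°.
tan(apparent dip) = tan 15° · sin 55° = 0.2195
apparent dip = arctan 0.2195 = 12.38°

12.4°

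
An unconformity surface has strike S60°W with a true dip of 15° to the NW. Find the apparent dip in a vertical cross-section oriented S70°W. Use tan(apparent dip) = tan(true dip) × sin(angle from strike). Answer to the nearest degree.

3°

Angle between strike (S60°W) and section (S70°W): β = 10°.
tan(apparent dip) = tan 15° · sin 10° = 0.0465
α = arctan(0.0465) = 2.66°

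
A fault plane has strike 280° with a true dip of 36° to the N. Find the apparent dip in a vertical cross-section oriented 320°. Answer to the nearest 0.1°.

The strike is 280° and the section trends 320°; the acute angle between them is β = 40°.
tan(apparent dip) = tan 36° · sin 40° = 0.4670
α = arctan(0.4670) = 25.03°

25.0°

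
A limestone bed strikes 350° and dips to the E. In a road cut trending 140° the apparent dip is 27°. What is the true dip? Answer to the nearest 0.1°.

The section is 30° from the strike.
tan(true dip) = tan 27° / sin 30° = 1.0191
true dip = arctan 1.0191 = 45.54°

45.5°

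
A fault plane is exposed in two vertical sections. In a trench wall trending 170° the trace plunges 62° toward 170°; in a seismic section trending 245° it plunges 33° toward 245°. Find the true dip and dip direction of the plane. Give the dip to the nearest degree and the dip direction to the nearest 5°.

The two traces are lines in the plane: v₁ = (sin 170°·cos 62°, cos 170°·cos 62°, −sin 62°), v₂ = (sin 245°·cos 33°, cos 245°·cos 33°, −sin 33°).
The plane normal is n = v₁ × v₂ ∝ (0.061, -0.716, 0.380).
tan δ = √(n_x²+n_y²)/n_z = 0.718/0.380, so δ = 62.1°.
Dip direction = atan2(0.061, -0.716) = 175° (azimuth of n's horizontal projection).

true dip 62°, dip direction 175°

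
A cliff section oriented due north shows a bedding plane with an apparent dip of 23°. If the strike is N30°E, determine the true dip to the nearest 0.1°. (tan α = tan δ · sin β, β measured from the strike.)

40.3°

The section is 30° from the strike.
tan(true dip) = tan 23° / sin 30° = 0.8489
δ = arctan(0.8489) = 40.33°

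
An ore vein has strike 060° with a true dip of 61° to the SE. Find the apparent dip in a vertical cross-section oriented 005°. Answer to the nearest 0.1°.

Angle between strike (060°) and section (005°): β = 55°.
tan(apparent dip) = tan 61° · sin 55° = 1.4778
apparent dip = arctan 1.4778 = 55.91°

55.9°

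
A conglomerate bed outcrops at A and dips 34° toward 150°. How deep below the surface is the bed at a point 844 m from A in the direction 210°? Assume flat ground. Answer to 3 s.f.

The hole lies 60° from the dip direction, so the down-dip offset is 844 × cos 60° = 422.00 m.
Depth = down-dip offset × tan(dip) = 422.00 × tan 34° = 422.00 × 0.6745
Depth = 284.64 m

285 m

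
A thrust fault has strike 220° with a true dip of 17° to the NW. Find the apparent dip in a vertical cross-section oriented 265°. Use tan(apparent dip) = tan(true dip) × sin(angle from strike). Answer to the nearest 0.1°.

12.2°

The strike is 220° and the section trends 265°; the acute angle between them is β = 45°.
tan α = tan 17° × sin 45° = 0.3057 × 0.7071 = 0.2162
α = arctan(0.2162) = 12.20°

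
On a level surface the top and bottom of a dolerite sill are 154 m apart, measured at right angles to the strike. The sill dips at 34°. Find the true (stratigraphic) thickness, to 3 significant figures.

86.1 m

True thickness t = w · sin(dip) = 154 × sin 34°
t = 154 × 0.5592 = 86.116 m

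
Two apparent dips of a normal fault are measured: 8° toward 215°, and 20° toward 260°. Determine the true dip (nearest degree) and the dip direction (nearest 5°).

The two traces are lines in the plane: v₁ = (sin 215°·cos 8°, cos 215°·cos 8°, −sin 8°), v₂ = (sin 260°·cos 20°, cos 260°·cos 20°, −sin 20°).
n = v₁ × v₂ = (-0.255, 0.065, 0.658) (taken with n_z > 0).
True dip = arccos(n_z / |n|) = arccos(0.9286) = 21.8°.
Dip direction = azimuth of (n_x, n_y) = atan2(-0.255, 0.065) = 284°.

true dip 22°, dip direction 285°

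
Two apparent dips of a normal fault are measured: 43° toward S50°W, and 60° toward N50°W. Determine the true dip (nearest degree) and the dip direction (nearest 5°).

true dip 62°, dip direction 290°

Each apparent-dip line lies in the plane. As unit vectors (x east, y north, z up), v₁ plunges 43°→S50°W and v₂ plunges 60°→N50°W.
The plane normal is n = v₁ × v₂ ∝ (-0.626, 0.224, 0.360).
True dip = arccos(n_z / |n|) = arccos(0.4761) = 61.6°.
Dip direction = azimuth of (n_x, n_y) = atan2(-0.626, 0.224) = 290°.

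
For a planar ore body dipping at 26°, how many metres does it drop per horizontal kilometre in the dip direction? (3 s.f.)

488 m

drop per km = 1000 × tan 26° = 1000 × 0.4877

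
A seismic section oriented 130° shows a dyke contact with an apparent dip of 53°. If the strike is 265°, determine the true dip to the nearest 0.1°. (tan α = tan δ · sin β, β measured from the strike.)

β = acute angle between strike 265° and section 130° = 45°.
tan(true dip) = tan 53° / sin 45° = 1.8767
δ = arctan(1.8767) = 61.95°

61.9°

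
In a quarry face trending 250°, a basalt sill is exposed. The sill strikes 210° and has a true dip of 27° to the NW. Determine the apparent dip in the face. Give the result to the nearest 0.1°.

The section lies 40° from the strike.
tan(apparent dip) = tan 27° · sin 40° = 0.3275
apparent dip = arctan 0.3275 = 18.13°

18.1°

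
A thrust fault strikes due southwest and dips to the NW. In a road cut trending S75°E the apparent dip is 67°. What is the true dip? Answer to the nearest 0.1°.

The section is 60° from the strike.
tan δ = tan α / sin β = tan 67° / sin 60° = 2.3559 / 0.8660 = 2.7203
true dip = arctan 2.7203 = 69.82°

69.8°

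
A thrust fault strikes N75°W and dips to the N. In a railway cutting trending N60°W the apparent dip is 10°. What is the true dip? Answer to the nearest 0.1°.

34.3°

The section is 15° from the strike.
tan δ = tan α / sin β = tan 10° / sin 15° = 0.1763 / 0.2588 = 0.6813
δ = arctan(0.6813) = 34.27°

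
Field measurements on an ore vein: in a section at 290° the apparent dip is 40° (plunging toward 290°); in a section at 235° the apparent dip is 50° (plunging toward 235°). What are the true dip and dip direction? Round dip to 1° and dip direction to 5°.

Represent each trace as a vector plunging at its apparent dip toward its trend (east-north-up frame): v₁ = (-0.720, 0.262, -0.643), v₂ = (-0.527, -0.369, -0.766).
The plane normal is n = v₁ × v₂ ∝ (-0.438, -0.213, 0.403).
True dip = arccos(n_z / |n|) = arccos(0.6381) = 50.4°.
The horizontal component of n points toward azimuth atan2(n_x, n_y) = 244°, the dip direction.

true dip 50°, dip direction 245°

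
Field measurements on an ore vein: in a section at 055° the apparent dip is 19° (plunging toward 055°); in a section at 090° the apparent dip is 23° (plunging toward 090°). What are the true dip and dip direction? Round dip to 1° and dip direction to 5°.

The two traces are lines in the plane: v₁ = (sin 55°·cos 19°, cos 55°·cos 19°, −sin 19°), v₂ = (sin 90°·cos 23°, cos 90°·cos 23°, −sin 23°).
The plane normal is n = v₁ × v₂ ∝ (0.212, -0.003, 0.499).
True dip = arccos(n_z / |n|) = arccos(0.9205) = 23.0°.
Dip direction = atan2(0.212, -0.003) = 91° (azimuth of n's horizontal projection).

true dip 23°, dip direction 090°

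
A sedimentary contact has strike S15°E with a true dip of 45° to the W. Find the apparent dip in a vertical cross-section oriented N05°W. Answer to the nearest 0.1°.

9.9°

The section lies 10° from the strike.
tan(apparent dip) = tan 45° · sin 10° = 0.1736
α = arctan(0.1736) = 9.85°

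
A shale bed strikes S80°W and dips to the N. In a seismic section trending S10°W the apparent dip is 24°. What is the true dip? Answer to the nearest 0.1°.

β = acute angle between strike S80°W and section S10°W = 70°.
tan δ = tan α / sin β = tan 24° / sin 70° = 0.4452 / 0.9397 = 0.4738
δ = arctan(0.4738) = 25.35°

25.4°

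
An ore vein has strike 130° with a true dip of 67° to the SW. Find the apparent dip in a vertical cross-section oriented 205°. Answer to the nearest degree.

Angle between strike (130°) and section (205°): β = 75°.
tan(apparent dip) = tan 67° · sin 75° = 2.2756
α = arctan(2.2756) = 66.28°

66°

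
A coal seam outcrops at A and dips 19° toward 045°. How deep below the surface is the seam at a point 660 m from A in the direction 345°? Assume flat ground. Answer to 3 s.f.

The hole lies 60° from the dip direction, so the down-dip offset is 660 × cos 60° = 330.00 m.
Depth = down-dip offset × tan(dip) = 330.00 × tan 19° = 330.00 × 0.3443
Depth = 113.63 m

114 m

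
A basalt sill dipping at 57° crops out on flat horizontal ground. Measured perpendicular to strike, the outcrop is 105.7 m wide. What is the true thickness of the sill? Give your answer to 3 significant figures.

88.6 m

True thickness t = w · sin(dip) = 105.7 × sin 57°
t = 105.7 × 0.8387 = 88.647 m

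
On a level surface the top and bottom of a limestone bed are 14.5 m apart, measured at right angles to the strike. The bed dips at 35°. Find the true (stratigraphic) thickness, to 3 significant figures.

True thickness t = w · sin(dip) = 14.5 × sin 35°
t = 14.5 × 0.5736 = 8.317 m

8.32 m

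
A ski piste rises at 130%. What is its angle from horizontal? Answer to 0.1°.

52.4°

tan θ = 130/100 = 1.3000
θ = arctan(1.3000) = 52.43°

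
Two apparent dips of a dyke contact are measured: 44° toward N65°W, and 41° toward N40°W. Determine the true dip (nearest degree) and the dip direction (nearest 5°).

Represent each trace as a vector plunging at its apparent dip toward its trend (east-north-up frame): v₁ = (-0.652, 0.304, -0.695), v₂ = (-0.485, 0.578, -0.656).
The plane normal is n = v₁ × v₂ ∝ (-0.202, 0.091, 0.229).
tan δ = √(n_x²+n_y²)/n_z = 0.222/0.229, so δ = 44.0°.
Dip direction = azimuth of (n_x, n_y) = atan2(-0.202, 0.091) = 294°.

true dip 44°, dip direction 295°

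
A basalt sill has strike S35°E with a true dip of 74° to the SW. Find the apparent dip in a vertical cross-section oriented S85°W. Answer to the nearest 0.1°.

The section lies 60° from the strike.
tan(apparent dip) = tan 74° · sin 60° = 3.0202
apparent dip = arctan 3.0202 = 71.68°

71.7°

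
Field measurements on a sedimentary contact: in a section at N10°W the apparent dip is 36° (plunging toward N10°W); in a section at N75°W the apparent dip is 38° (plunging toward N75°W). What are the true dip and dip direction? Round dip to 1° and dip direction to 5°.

Represent each trace as a vector plunging at its apparent dip toward its trend (east-north-up frame): v₁ = (-0.140, 0.797, -0.588), v₂ = (-0.761, 0.204, -0.616).
The plane normal is n = v₁ × v₂ ∝ (-0.371, 0.361, 0.578).
tan δ = √(n_x²+n_y²)/n_z = 0.517/0.578, so δ = 41.8°.
Dip direction = atan2(-0.371, 0.361) = 314° (azimuth of n's horizontal projection).

true dip 42°, dip direction 315°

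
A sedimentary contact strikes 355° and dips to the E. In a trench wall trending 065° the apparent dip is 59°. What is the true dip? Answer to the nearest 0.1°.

The section is 70° from the strike.
tan δ = tan α / sin β = tan 59° / sin 70° = 1.6643 / 0.9397 = 1.7711
true dip = arctan 1.7711 = 60.55°

60.5°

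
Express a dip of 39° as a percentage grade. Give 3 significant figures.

grade % = 100 × tan 39° = 100 × 0.8098

81.0%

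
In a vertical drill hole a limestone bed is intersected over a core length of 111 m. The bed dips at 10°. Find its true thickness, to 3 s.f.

109 m

True thickness t = h · cos(dip) = 111 × cos 10°
t = 111 × 0.9848 = 109.314 m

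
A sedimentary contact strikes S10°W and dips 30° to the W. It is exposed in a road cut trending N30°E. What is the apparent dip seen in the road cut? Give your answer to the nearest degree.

Angle between strike (S10°W) and section (N30°E): β = 20°.
tan α = tan 30° × sin 20° = 0.5774 × 0.3420 = 0.1975
α = arctan(0.1975) = 11.17°

11°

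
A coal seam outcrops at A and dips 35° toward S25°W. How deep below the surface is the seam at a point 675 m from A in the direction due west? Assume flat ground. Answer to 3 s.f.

The hole lies 65° from the dip direction, so the down-dip offset is 675 × cos 65° = 285.27 m.
Depth = down-dip offset × tan(dip) = 285.27 × tan 35° = 285.27 × 0.7002
Depth = 199.75 m

200 m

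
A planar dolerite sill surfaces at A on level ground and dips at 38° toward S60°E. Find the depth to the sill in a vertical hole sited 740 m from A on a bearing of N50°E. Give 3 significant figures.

The hole lies 70° from the dip direction, so the down-dip offset is 740 × cos 70° = 253.09 m.
Depth = down-dip offset × tan(dip) = 253.09 × tan 38° = 253.09 × 0.7813
Depth = 197.74 m

198 m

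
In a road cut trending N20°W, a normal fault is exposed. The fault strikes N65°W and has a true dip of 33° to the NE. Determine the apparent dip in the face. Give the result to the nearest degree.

25°

The strike is N65°W and the section trends N20°W; the acute angle between them is β = 45°.
tan α = tan 33° × sin 45° = 0.6494 × 0.7071 = 0.4592
α = arctan(0.4592) = 24.66°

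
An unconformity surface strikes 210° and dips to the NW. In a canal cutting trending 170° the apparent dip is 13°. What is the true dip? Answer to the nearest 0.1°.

19.8°

β = acute angle between strike 210° and section 170° = 40°.
tan(true dip) = tan 13° / sin 40° = 0.3592
true dip = arctan 0.3592 = 19.76°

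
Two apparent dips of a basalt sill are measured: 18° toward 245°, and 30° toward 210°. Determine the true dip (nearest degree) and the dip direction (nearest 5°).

Each apparent-dip line lies in the plane. As unit vectors (x east, y north, z up), v₁ plunges 18°→245° and v₂ plunges 30°→210°.
n = v₁ × v₂ = (-0.031, -0.297, 0.472) (taken with n_z > 0).
Dip δ = arctan(|n_h|/n_z) = arctan(0.299/0.472) = 32.3°.
The horizontal component of n points toward azimuth atan2(n_x, n_y) = 186°, the dip direction.

true dip 32°, dip direction 185°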